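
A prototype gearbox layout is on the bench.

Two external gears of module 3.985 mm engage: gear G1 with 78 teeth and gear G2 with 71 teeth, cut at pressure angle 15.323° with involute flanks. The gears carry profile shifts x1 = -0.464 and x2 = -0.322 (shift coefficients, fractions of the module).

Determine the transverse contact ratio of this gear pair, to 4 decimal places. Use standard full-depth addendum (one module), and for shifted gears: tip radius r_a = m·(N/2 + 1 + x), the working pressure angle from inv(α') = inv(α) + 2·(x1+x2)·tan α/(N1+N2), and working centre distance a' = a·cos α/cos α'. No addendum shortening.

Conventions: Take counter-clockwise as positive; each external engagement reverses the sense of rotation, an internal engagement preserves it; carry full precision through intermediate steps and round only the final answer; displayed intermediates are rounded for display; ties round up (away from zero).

2.5474

recognized (one external pair, fixed centres): single-mesh tooth geometry, m = 3.985, N1 = 78, N2 = 71
base radii: r_b1 = 149.890217, r_b2 = 136.438531
tip radii: r_a1 = 157.550960, r_a2 = 144.169330
inv(α') = inv(15.323°) + 2·(-0.464-0.322)·tan α/(78+71) = 0.00367296  ⇒  α' = 12.66611°
a' = a·cos α / cos α' = 296.8825·cos 15.323°/cos 12.66611° = 293.470524
action lengths: √(r_a1²−r_b1²) = 48.530691, √(r_a2²−r_b2²) = 46.575993
base pitch p_b = π·m·cos α = 12.074205
CR = (48.530691 + 46.575993 − 293.470524·sin 12.66611°)/12.074205 = 2.547386
contact ratio ≈ 2.5474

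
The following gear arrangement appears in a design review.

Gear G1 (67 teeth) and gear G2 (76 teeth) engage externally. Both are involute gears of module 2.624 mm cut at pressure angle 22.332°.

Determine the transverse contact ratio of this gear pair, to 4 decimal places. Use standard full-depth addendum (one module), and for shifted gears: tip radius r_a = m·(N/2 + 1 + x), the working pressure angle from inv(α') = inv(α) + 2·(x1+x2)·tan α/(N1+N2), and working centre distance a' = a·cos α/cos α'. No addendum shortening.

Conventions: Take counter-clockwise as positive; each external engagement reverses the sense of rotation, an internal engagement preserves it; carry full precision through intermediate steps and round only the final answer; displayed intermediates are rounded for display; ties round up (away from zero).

1.6844

topology: single-mesh involute geometry — m = 2.624, 67T/76T pair
base radii: r_b1 = 81.310993, r_b2 = 92.233365
tip radii: r_a1 = 90.528000, r_a2 = 102.336000
no profile shift: α' = α, a' = a
action lengths: √(r_a1²−r_b1²) = 39.797502, √(r_a2²−r_b2²) = 44.335801
base pitch p_b = π·m·cos α = 7.625254
CR = (39.797502 + 44.335801 − 187.616000·sin 22.33200°)/7.625254 = 1.684445
contact ratio ≈ 1.6844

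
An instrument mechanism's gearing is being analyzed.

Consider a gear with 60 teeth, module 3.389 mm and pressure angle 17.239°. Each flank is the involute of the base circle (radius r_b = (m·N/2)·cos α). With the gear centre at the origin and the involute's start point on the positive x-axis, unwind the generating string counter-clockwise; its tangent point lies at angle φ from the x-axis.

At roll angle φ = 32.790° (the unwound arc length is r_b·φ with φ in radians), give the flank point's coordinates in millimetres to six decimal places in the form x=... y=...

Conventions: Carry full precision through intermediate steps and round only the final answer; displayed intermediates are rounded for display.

x=111.725669 y=5.870499

recognized (one wheel, involute flank): single-mesh tooth geometry, m = 3.389, N = 60
pitch radius r_p = m·N/2 = 3.389·60/2 = 101.670000
base radius r_b = r_p·cos α = 101.670000·cos 17.239° = 97.102664
roll angle φ = 32.790° = 0.57229346 rad
x = r_b·(cos φ + φ·sin φ) = 111.725669
y = r_b·(sin φ − φ·cos φ) = 5.870499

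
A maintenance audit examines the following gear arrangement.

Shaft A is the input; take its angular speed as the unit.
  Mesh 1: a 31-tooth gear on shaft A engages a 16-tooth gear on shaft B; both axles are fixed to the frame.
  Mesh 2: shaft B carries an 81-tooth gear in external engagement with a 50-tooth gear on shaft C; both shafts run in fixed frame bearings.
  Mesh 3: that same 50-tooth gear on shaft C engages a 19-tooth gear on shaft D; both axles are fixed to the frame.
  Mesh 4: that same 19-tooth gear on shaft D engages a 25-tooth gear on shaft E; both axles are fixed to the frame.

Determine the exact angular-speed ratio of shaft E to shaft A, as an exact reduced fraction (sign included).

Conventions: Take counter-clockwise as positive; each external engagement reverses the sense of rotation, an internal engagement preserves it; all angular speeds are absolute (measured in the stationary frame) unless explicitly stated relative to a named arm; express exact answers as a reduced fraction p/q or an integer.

class = fixed-axis compound train [4 meshes; 4 ratios multiply, 4 sense flips]
mesh 1 [31T→16T]: running ratio 31/16, sense −
mesh 2 [81T→50T]: running ratio 2511/800, sense +
mesh 3 [50T→19T]: running ratio 2511/304, sense −
mesh 4 [19T→25T]: running ratio 2511/400, sense +
ω_out/ω_in = 2511/400

2511/400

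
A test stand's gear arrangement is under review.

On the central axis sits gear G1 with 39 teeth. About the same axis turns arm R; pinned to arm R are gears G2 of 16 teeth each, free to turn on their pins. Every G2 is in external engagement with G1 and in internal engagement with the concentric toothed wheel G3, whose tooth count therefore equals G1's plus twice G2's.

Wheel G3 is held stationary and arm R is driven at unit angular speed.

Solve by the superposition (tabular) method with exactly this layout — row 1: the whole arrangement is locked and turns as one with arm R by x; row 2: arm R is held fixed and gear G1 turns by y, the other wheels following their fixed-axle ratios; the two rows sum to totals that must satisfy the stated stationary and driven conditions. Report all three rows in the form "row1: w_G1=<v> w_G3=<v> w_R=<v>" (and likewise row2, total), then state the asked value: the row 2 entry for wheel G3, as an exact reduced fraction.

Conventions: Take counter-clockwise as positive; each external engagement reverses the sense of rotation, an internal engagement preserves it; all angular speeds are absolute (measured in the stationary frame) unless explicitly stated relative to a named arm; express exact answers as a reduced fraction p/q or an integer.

row1: w_G1=1 w_G3=1 w_R=1
row2: w_G1=71/39 w_G3=-1 w_R=0
total: w_G1=110/39 w_G3=0 w_R=1
asked value: -1

class = planetary set [G3 = 39+2·16 = 71; Willis about the carrier]
superposition row 1 [locked train]: every member turns x
row 2 — arm fixed, fixed-axis ratios: sun y, ring −(39/71)·y, arm 0
boundary: total ω_ring = x − (39/71)·y = 0 and total ω_arm = x = 1  ⇒  y = 71/39, x = 1
row 2 ring = −(39/71)·71/39 = -1
totals (row 1 + row 2): sun 1 + 71/39 = 110/39, ring 1 + (-1) = 0, arm 1 + 0 = 1
asked cell (row2, ring) = -1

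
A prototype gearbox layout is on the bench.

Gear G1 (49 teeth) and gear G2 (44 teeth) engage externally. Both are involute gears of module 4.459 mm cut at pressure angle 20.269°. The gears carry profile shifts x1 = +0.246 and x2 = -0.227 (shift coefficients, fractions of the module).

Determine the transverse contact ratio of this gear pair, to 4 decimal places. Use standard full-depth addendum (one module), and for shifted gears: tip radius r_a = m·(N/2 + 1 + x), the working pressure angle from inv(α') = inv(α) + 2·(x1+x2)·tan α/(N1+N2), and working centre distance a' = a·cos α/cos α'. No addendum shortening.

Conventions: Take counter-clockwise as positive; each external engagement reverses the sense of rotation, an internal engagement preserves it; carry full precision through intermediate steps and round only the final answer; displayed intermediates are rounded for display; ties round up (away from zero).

1.7196

single-mesh involute tooth geometry (49T engaging 44T at module 4.459)
base radii: r_b1 = 102.480637, r_b2 = 92.023429
tip radii: r_a1 = 114.801414, r_a2 = 101.544807
inv(α') = inv(20.269°) + 2·(+0.246-0.227)·tan α/(49+44) = 0.01568638  ⇒  α' = 20.33218°
a' = a·cos α / cos α' = 207.3435·cos 20.269°/cos 20.33218° = 207.428095
action lengths: √(r_a1²−r_b1²) = 51.740542, √(r_a2²−r_b2²) = 42.930599
base pitch p_b = π·m·cos α = 13.140915
CR = (51.740542 + 42.930599 − 207.428095·sin 20.33218°)/13.140915 = 1.719643
contact ratio ≈ 1.7196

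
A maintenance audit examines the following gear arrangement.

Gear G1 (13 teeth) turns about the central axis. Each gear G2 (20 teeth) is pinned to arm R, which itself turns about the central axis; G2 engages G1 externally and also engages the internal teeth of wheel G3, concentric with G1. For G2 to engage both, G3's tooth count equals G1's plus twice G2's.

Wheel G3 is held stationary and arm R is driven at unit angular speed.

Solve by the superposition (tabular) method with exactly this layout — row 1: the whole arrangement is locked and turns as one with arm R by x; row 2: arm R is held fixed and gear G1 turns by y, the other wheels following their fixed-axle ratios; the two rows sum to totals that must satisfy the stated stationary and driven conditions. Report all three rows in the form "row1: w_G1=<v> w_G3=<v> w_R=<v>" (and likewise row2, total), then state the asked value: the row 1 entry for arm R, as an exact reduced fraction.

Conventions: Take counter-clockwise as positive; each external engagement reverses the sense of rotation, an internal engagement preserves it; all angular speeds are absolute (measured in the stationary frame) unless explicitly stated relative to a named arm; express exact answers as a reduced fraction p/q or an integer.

row1: w_G1=1 w_G3=1 w_R=1
row2: w_G1=53/13 w_G3=-1 w_R=0
total: w_G1=66/13 w_G3=0 w_R=1
asked value: 1

planetary set (13T centre, 20T on arm, 53T internal) — Willis relation
row 1 (train locked, turned with arm): all members turn x
row 2 (arm held, sun turns y): ω_ring = −(13/53)·y, ω_arm = 0
boundary: total ω_ring = x − (13/53)·y = 0 and total ω_arm = x = 1  ⇒  y = 53/13, x = 1
row 2 ring = −(13/53)·53/13 = -1
totals (row 1 + row 2): sun 1 + 53/13 = 66/13, ring 1 + (-1) = 0, arm 1 + 0 = 1
asked cell (row1, arm) = 1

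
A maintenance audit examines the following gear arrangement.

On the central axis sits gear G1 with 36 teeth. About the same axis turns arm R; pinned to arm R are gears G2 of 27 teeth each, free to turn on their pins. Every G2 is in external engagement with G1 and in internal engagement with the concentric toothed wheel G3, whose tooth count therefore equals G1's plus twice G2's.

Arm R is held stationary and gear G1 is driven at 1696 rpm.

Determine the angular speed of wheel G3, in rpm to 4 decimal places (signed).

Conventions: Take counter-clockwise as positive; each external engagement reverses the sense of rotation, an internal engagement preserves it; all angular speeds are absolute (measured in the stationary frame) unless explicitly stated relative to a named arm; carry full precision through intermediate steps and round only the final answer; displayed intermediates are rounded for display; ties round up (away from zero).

-678.4000 rpm

topology: planetary set — G1 36T / G2 27T / G3 90T, arm = carrier (Willis)
normalise by the input: solve with ω_sun = 1, then scale by 1696 rpm
ring teeth: 36 + 2·27 = 90
36(ω_sun−ω_arm) = −90(ω_ring−ω_arm),  ω_arm = 0, ω_sun = 1
ω_ring = 0 − (36/90)(1−0) = -2/5
scale: ω_ring = -2/5 × 1696 rpm = -678.4000 rpm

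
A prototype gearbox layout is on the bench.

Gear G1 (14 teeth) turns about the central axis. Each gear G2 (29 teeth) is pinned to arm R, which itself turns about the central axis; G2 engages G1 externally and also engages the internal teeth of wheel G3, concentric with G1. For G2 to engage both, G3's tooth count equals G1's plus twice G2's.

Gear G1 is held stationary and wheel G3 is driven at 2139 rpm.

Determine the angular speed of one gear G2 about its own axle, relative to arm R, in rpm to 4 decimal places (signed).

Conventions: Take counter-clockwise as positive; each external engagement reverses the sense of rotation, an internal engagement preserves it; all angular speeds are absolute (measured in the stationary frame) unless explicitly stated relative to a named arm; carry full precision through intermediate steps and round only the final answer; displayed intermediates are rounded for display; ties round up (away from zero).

+864.5196 rpm

recognized (axles ride arm R): planetary set, 14/29/72 teeth
normalise by the input: solve with ω_ring = 1, then scale by 2139 rpm
ring teeth: 14 + 2·29 = 72
14(ω_sun−ω_arm) = −72(ω_ring−ω_arm),  ω_sun = 0, ω_ring = 1
14(0−ω_arm) = −72(1−ω_arm)  ⇒  86·ω_arm = 72  ⇒  ω_arm = 36/43
sun–planet mesh: 14·(0−36/43) = −29·(ω_p−ω_arm)  ⇒  ω_p−ω_arm = 504/1247
scale: ω_p−ω_arm = 504/1247 × 2139 rpm = +864.5196 rpm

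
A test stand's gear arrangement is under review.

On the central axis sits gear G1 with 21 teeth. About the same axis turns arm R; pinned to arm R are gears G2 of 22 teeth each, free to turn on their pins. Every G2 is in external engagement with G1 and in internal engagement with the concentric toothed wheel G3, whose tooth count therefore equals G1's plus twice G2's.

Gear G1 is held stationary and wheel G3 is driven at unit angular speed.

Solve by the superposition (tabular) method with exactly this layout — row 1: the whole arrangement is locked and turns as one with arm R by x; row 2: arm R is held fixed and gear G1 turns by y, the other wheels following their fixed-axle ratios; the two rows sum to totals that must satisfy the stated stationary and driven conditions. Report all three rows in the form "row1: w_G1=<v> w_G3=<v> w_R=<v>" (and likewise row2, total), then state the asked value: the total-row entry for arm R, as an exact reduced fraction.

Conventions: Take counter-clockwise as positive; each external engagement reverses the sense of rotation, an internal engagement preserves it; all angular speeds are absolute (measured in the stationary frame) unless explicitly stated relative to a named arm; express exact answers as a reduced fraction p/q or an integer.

recognized (axles ride arm R): planetary set, 21/22/65 teeth
row 1 — lock + rotate with arm: ω_sun = ω_ring = ω_arm = x
row 2 (arm held, sun turns y): ω_ring = −(21/65)·y, ω_arm = 0
boundary: total ω_sun = x + y = 0 and total ω_ring = x − (21/65)·y = 1  ⇒  y = -65/86, x = 65/86
row 2 ring = −(21/65)·(-65/86) = 21/86
totals (row 1 + row 2): sun 65/86 + (-65/86) = 0, ring 65/86 + 21/86 = 1, arm 65/86 + 0 = 65/86
asked cell (total, arm) = 65/86

row1: w_G1=65/86 w_G3=65/86 w_R=65/86
row2: w_G1=-65/86 w_G3=21/86 w_R=0
total: w_G1=0 w_G3=1 w_R=65/86
asked value: 65/86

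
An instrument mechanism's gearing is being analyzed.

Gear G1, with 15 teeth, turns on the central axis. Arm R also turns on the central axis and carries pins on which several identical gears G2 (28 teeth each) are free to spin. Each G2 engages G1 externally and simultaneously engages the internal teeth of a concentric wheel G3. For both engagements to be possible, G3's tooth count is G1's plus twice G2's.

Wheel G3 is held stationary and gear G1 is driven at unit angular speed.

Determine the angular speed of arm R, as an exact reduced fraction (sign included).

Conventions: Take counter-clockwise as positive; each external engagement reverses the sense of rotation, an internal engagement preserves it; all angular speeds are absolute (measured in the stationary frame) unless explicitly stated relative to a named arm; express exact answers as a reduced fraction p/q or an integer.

topology: planetary set — G1 15T / G2 28T / G3 71T, arm = carrier (Willis)
ring teeth: 15 + 2·28 = 71
15(ω_sun−ω_arm) = −71(ω_ring−ω_arm),  ω_ring = 0, ω_sun = 1
15(1−ω_arm) = −71(0−ω_arm)  ⇒  86·ω_arm = 15  ⇒  ω_arm = 15/86
exact speed ratio = 15/86

15/86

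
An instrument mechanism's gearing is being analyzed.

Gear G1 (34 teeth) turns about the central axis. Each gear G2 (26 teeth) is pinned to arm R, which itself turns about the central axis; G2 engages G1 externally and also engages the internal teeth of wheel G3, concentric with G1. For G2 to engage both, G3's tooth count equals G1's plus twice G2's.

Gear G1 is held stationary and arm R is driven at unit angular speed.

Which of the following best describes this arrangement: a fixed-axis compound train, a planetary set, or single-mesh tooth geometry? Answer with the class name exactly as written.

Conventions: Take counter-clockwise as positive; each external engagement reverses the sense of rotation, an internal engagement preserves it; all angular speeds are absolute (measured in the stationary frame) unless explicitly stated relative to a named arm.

planetary set

class = planetary set [G3 = 34+2·26 = 86; Willis about the carrier]
classification: planetary set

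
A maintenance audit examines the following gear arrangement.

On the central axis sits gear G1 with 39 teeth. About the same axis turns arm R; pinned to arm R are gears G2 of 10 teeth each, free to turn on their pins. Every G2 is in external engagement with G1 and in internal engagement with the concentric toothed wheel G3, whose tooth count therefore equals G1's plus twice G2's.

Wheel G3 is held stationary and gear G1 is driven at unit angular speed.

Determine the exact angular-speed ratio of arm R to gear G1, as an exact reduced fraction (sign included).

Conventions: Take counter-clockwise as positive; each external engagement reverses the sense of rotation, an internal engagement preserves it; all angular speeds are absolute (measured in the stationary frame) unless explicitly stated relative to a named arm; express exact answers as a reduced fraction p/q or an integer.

recognized (axles ride arm R): planetary set, 39/10/59 teeth
ring teeth: 39 + 2·10 = 59
39(ω_sun−ω_arm) = −59(ω_ring−ω_arm),  ω_ring = 0, ω_sun = 1
39(1−ω_arm) = −59(0−ω_arm)  ⇒  98·ω_arm = 39  ⇒  ω_arm = 39/98
ω_out/ω_in = 39/98

39/98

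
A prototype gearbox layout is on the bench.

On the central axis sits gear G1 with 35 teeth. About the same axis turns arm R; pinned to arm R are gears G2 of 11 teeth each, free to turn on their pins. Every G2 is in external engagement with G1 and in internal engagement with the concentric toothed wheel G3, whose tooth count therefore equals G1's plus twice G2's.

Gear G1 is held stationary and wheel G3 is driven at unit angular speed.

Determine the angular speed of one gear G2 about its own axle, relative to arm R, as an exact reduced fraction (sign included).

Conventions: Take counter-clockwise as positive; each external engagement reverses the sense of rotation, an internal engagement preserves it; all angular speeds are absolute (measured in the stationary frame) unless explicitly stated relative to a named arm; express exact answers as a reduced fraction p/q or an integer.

topology: planetary set — G1 35T / G2 11T / G3 57T, arm = carrier (Willis)
ring teeth: 35 + 2·11 = 57
35(ω_sun−ω_arm) = −57(ω_ring−ω_arm),  ω_sun = 0, ω_ring = 1
35(0−ω_arm) = −57(1−ω_arm)  ⇒  92·ω_arm = 57  ⇒  ω_arm = 57/92
sun–planet mesh: 35·(0−57/92) = −11·(ω_p−ω_arm)  ⇒  ω_p−ω_arm = 1995/1012
exact speed ratio = 1995/1012

1995/1012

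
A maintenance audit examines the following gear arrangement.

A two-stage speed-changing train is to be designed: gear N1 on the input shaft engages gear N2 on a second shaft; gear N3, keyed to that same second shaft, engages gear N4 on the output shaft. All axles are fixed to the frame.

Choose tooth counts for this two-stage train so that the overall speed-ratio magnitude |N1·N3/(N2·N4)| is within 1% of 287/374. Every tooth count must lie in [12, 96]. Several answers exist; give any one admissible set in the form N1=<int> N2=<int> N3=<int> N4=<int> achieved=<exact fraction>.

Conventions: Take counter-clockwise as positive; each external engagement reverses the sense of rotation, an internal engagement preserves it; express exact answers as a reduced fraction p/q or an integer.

N1=14 N2=17 N3=41 N4=44 achieved=287/374

design class (target 287/374): fixed-axis compound train
target = 287/374 in lowest terms: an exact hit needs N1·N3 = k·287 and N2·N4 = k·374 for one integer k, every count in [12, 96]; additionally prefer no 1:1 stage (N1 ≠ N2, N3 ≠ N4)
k = 1: no 1:1-free in-range split of k·287 and k·374 into factor pairs; take k = 2
k = 2: N1·N3 = 574 = 14·41, N2·N4 = 748 = 17·44
achieved = 14·41/(17·44) = 287/374; |achieved − target| = 0 ≤ 287/37400 ✓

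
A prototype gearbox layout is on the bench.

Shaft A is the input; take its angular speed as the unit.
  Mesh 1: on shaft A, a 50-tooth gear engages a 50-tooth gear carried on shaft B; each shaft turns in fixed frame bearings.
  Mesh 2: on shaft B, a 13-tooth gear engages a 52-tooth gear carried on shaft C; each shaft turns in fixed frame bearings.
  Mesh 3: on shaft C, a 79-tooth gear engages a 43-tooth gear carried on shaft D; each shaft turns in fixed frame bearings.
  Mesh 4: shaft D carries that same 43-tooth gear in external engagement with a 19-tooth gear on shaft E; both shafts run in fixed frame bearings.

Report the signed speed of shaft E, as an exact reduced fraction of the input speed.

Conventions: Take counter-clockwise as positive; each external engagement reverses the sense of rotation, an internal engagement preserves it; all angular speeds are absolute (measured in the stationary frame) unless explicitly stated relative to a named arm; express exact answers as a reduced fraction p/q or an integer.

4-mesh fixed-axis compound train (all bearings frame-fixed)
mesh 1 [50T→50T]: |ω|/ω_in = 1×50/50 = 1, sense flips to −
mesh 2 [13T→52T]: |ω|/ω_in = 1×13/52 = 1/4, sense flips to +
mesh 3 [79T→43T]: |ω|/ω_in = (1/4)×79/43 = 79/172, sense flips to −
mesh 4 [43T→19T]: |ω|/ω_in = (79/172)×43/19 = 79/76, sense flips to +
signed output speed (× input speed) = 79/76

79/76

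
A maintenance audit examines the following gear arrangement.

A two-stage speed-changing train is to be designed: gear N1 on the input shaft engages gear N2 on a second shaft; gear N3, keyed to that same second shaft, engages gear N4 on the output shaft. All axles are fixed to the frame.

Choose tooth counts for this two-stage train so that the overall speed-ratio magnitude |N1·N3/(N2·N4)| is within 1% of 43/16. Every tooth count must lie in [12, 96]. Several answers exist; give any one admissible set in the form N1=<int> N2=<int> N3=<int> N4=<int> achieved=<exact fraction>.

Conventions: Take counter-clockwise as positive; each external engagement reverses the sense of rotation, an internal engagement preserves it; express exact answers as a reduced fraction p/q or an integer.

N1=12 N2=16 N3=43 N4=12 achieved=43/16

class = fixed-axis compound train [2-stage, 43/16 wanted]
target = 43/16 in lowest terms: an exact hit needs N1·N3 = k·43 and N2·N4 = k·16 for one integer k, every count in [12, 96]; additionally prefer no 1:1 stage (N1 ≠ N2, N3 ≠ N4)
k = 1…11: no 1:1-free in-range split of k·43 and k·16 into factor pairs; take k = 12
k = 12: N1·N3 = 516 = 12·43, N2·N4 = 192 = 16·12
achieved = 12·43/(16·12) = 43/16; |achieved − target| = 0 ≤ 43/1600 ✓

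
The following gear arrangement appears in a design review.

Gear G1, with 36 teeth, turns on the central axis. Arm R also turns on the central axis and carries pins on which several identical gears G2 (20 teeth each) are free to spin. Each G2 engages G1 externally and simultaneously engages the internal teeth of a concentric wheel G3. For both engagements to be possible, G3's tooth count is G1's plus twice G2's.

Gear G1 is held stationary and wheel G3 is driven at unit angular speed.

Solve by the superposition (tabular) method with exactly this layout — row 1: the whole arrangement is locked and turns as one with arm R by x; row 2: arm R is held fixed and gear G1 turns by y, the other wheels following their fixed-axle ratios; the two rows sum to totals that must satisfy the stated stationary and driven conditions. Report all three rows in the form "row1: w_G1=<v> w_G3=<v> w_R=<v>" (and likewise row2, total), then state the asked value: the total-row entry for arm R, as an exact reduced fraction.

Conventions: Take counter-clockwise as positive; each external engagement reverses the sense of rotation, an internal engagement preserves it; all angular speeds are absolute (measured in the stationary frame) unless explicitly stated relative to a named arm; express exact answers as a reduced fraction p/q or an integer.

row1: w_G1=19/28 w_G3=19/28 w_R=19/28
row2: w_G1=-19/28 w_G3=9/28 w_R=0
total: w_G1=0 w_G3=1 w_R=19/28
asked value: 19/28

planetary set (36T centre, 20T on arm, 76T internal) — Willis relation
row 1 (train locked, turned with arm): all members turn x
row 2: sun turns y, ring = −(36/76)·y, arm 0
boundary: total ω_sun = x + y = 0 and total ω_ring = x − (36/76)·y = 1  ⇒  y = -19/28, x = 19/28
row 2 ring = −(36/76)·(-19/28) = 9/28
totals (row 1 + row 2): sun 19/28 + (-19/28) = 0, ring 19/28 + 9/28 = 1, arm 19/28 + 0 = 19/28
asked cell (total, arm) = 19/28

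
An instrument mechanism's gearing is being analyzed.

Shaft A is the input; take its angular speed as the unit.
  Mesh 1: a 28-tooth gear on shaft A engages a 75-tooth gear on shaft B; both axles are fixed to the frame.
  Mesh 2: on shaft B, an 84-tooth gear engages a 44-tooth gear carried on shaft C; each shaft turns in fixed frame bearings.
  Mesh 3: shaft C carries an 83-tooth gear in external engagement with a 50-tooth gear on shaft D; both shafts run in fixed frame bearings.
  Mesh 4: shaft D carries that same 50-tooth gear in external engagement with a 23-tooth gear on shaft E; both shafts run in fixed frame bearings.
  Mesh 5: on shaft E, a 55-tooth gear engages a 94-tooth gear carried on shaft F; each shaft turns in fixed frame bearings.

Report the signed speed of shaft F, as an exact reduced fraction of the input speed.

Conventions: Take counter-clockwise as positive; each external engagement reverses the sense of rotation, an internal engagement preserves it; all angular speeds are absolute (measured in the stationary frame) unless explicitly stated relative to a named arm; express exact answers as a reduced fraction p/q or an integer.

5-mesh fixed-axis compound train (all bearings frame-fixed)
mesh 1 [28T→75T]: |ω|/ω_in = 1×28/75 = 28/75, sense flips to −
mesh 2 [84T→44T]: |ω|/ω_in = (28/75)×84/44 = 196/275, sense flips to +
mesh 3 [83T→50T]: |ω|/ω_in = (196/275)×83/50 = 8134/6875, sense flips to −
mesh 4 [50T→23T]: |ω|/ω_in = (8134/6875)×50/23 = 16268/6325, sense flips to +
mesh 5 [55T→94T]: |ω|/ω_in = (16268/6325)×55/94 = 8134/5405, sense flips to −
signed output speed (× input speed) = -8134/5405

-8134/5405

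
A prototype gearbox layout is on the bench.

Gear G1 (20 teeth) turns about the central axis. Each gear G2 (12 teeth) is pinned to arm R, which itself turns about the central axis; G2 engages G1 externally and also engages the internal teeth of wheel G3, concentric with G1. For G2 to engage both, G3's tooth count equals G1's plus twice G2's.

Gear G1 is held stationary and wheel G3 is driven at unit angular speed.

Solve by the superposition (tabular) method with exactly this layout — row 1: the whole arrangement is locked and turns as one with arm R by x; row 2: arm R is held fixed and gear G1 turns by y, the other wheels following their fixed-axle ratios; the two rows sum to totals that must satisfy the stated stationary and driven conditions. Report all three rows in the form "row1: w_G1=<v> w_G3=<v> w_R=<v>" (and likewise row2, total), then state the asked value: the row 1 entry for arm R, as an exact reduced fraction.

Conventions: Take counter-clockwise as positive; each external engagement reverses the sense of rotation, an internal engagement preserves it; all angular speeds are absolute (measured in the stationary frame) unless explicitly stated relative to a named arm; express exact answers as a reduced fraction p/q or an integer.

row1: w_G1=11/16 w_G3=11/16 w_R=11/16
row2: w_G1=-11/16 w_G3=5/16 w_R=0
total: w_G1=0 w_G3=1 w_R=11/16
asked value: 11/16

class = planetary set [G3 = 20+2·12 = 44; Willis about the carrier]
row 1: whole set turns with the arm by x
row 2: sun turns y, ring = −(20/44)·y, arm 0
boundary: total ω_sun = x + y = 0 and total ω_ring = x − (20/44)·y = 1  ⇒  y = -11/16, x = 11/16
row 2 ring = −(20/44)·(-11/16) = 5/16
totals (row 1 + row 2): sun 11/16 + (-11/16) = 0, ring 11/16 + 5/16 = 1, arm 11/16 + 0 = 11/16
asked cell (row1, arm) = 11/16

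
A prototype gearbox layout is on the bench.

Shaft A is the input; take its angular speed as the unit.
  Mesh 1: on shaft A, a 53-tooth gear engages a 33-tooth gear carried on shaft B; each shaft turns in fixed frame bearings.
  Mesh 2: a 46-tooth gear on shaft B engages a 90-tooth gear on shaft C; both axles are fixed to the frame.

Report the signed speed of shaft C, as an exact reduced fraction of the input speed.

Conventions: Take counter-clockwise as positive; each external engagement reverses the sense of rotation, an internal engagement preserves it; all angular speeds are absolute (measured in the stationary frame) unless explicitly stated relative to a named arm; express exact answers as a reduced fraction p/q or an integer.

2-mesh fixed-axis compound train (all bearings frame-fixed)
mesh 1 [53T→33T]: |ω|/ω_in = 1×53/33 = 53/33, sense flips to −
mesh 2 [46T→90T]: |ω|/ω_in = (53/33)×46/90 = 1219/1485, sense flips to +
signed output speed (× input speed) = 1219/1485

1219/1485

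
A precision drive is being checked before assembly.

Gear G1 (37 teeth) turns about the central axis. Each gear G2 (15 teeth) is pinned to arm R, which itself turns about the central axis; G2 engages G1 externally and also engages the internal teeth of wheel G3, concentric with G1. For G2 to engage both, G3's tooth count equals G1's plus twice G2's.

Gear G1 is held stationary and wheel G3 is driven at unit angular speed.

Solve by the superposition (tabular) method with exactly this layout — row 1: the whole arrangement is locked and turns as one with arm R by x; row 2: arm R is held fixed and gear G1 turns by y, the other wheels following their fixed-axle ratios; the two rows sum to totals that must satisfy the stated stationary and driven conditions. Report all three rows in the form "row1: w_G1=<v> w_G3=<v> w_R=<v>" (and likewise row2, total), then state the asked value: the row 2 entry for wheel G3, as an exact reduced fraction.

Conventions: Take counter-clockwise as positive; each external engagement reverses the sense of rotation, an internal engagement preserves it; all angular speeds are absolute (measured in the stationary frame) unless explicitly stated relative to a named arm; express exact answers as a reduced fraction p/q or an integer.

recognized (axles ride arm R): planetary set, 37/15/67 teeth
row 1: whole set turns with the arm by x
superposition row 2 [arm held]: sun y, ring −(37/67)·y, arm 0
boundary: total ω_sun = x + y = 0 and total ω_ring = x − (37/67)·y = 1  ⇒  y = -67/104, x = 67/104
row 2 ring = −(37/67)·(-67/104) = 37/104
totals (row 1 + row 2): sun 67/104 + (-67/104) = 0, ring 67/104 + 37/104 = 1, arm 67/104 + 0 = 67/104
asked cell (row2, ring) = 37/104

row1: w_G1=67/104 w_G3=67/104 w_R=67/104
row2: w_G1=-67/104 w_G3=37/104 w_R=0
total: w_G1=0 w_G3=1 w_R=67/104
asked value: 37/104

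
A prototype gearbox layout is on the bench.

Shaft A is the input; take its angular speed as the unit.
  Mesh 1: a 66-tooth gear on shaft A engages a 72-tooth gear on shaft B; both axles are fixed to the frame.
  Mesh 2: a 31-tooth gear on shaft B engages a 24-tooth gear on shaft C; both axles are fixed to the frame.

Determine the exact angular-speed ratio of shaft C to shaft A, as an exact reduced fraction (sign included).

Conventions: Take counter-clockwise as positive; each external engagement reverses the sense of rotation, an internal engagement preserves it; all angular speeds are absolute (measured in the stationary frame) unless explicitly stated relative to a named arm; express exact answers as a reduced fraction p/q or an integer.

341/288

class = fixed-axis compound train [2 meshes; 2 ratios multiply, 2 sense flips]
mesh 1 [66T→72T]: running ratio 11/12, sense −
mesh 2 [31T→24T]: running ratio 341/288, sense +
ω_out/ω_in = 341/288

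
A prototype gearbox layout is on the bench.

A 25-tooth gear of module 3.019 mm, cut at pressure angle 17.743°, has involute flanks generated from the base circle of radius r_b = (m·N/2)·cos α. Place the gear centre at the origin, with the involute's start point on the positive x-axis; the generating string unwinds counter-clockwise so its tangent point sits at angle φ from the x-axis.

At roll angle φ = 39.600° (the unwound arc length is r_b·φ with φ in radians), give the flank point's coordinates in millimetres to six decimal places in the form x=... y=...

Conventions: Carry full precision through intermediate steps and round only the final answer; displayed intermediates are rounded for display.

recognized (one wheel, involute flank): single-mesh tooth geometry, m = 3.019, N = 25
pitch radius r_p = m·N/2 = 3.019·25/2 = 37.737500
base radius r_b = r_p·cos α = 37.737500·cos 17.743° = 35.942442
roll angle φ = 39.600° = 0.69115038 rad
x = r_b·(cos φ + φ·sin φ) = 43.528780
y = r_b·(sin φ − φ·cos φ) = 3.769768

x=43.528780 y=3.769768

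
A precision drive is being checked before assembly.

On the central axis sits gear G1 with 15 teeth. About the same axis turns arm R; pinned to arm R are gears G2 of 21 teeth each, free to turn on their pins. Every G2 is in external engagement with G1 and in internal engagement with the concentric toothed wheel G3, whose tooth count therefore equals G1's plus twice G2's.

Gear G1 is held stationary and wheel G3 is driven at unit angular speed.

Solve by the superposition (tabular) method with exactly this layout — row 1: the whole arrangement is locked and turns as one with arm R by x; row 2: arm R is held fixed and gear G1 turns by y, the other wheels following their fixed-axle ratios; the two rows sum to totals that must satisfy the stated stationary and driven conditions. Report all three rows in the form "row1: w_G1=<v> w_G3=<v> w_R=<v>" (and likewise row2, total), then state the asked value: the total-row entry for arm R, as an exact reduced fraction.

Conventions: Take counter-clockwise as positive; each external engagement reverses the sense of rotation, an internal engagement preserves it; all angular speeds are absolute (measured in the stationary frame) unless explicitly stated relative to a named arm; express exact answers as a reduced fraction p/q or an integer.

row1: w_G1=19/24 w_G3=19/24 w_R=19/24
row2: w_G1=-19/24 w_G3=5/24 w_R=0
total: w_G1=0 w_G3=1 w_R=19/24
asked value: 19/24

recognized (axles ride arm R): planetary set, 15/21/57 teeth
row 1 (train locked, turned with arm): all members turn x
row 2 — arm fixed, fixed-axis ratios: sun y, ring −(15/57)·y, arm 0
boundary: total ω_sun = x + y = 0 and total ω_ring = x − (15/57)·y = 1  ⇒  y = -19/24, x = 19/24
row 2 ring = −(15/57)·(-19/24) = 5/24
totals (row 1 + row 2): sun 19/24 + (-19/24) = 0, ring 19/24 + 5/24 = 1, arm 19/24 + 0 = 19/24
asked cell (total, arm) = 19/24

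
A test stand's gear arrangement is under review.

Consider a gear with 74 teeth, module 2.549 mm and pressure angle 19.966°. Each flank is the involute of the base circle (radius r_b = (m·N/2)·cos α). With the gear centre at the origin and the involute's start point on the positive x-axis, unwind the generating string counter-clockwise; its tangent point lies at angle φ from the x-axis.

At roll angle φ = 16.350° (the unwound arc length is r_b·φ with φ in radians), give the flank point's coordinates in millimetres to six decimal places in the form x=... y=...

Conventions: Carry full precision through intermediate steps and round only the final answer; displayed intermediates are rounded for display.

single-mesh involute tooth geometry (74T wheel at module 2.549)
pitch radius r_p = m·N/2 = 2.549·74/2 = 94.313000
base radius r_b = r_p·cos α = 94.313000·cos 19.966° = 88.644356
roll angle φ = 16.350° = 0.28536133 rad
x = r_b·(cos φ + φ·sin φ) = 92.180416
y = r_b·(sin φ − φ·cos φ) = 0.681043

x=92.180416 y=0.681043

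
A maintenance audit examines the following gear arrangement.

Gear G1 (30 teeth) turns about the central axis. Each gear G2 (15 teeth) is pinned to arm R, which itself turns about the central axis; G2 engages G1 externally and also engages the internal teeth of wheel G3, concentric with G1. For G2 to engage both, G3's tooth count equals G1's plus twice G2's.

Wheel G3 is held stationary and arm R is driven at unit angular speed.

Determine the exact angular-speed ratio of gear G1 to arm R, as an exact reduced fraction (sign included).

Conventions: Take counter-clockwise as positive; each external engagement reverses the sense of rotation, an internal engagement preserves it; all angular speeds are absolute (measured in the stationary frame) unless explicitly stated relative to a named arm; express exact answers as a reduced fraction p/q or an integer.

class = planetary set [G3 = 30+2·15 = 60; Willis about the carrier]
ring teeth: 30 + 2·15 = 60
30(ω_sun−ω_arm) = −60(ω_ring−ω_arm),  ω_ring = 0, ω_arm = 1
ω_sun = 1 − (60/30)(0−1) = 3
ω_out/ω_in = 3

3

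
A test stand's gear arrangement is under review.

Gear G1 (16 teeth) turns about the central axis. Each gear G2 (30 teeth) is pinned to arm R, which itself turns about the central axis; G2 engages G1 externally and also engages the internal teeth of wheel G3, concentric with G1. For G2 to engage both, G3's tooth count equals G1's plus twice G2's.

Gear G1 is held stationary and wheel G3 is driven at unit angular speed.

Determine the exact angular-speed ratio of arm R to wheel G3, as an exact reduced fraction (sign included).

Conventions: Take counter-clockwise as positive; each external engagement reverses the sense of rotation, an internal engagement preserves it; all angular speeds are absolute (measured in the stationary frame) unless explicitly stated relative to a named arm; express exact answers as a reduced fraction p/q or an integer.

class = planetary set [G3 = 16+2·30 = 76; Willis about the carrier]
ring teeth: 16 + 2·30 = 76
16(ω_sun−ω_arm) = −76(ω_ring−ω_arm),  ω_sun = 0, ω_ring = 1
16(0−ω_arm) = −76(1−ω_arm)  ⇒  92·ω_arm = 76  ⇒  ω_arm = 19/23
ω_out/ω_in = 19/23

19/23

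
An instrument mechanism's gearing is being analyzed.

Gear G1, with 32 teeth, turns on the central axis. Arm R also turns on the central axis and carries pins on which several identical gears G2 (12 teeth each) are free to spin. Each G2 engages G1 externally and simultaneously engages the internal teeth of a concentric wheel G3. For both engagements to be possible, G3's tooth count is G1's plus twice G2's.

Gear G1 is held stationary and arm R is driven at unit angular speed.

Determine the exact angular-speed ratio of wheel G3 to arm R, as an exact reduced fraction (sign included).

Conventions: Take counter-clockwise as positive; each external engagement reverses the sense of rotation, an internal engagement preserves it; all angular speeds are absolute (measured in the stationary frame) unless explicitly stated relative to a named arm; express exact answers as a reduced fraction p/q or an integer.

planetary set (32T centre, 12T on arm, 56T internal) — Willis relation
ring teeth: 32 + 2·12 = 56
32(ω_sun−ω_arm) = −56(ω_ring−ω_arm),  ω_sun = 0, ω_arm = 1
ω_ring = 1 − (32/56)(0−1) = 11/7
ω_out/ω_in = 11/7

11/7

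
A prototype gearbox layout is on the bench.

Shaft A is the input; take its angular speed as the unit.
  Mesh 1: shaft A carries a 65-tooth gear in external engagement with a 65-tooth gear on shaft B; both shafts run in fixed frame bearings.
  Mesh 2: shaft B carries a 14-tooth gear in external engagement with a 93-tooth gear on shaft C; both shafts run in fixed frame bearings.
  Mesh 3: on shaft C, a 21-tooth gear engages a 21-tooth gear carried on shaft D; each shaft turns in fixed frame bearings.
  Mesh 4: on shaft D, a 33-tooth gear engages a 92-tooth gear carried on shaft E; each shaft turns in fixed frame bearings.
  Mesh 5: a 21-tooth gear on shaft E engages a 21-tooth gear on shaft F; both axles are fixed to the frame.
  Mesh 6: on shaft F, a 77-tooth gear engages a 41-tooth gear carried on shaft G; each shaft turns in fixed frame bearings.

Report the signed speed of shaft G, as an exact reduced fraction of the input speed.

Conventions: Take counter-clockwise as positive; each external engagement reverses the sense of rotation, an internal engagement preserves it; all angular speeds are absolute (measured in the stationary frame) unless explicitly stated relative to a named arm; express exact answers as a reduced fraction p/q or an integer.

5929/58466

6-mesh fixed-axis compound train (all bearings frame-fixed)
mesh 1 [65T→65T]: |ω|/ω_in = 1×65/65 = 1, sense flips to −
mesh 2 [14T→93T]: |ω|/ω_in = 1×14/93 = 14/93, sense flips to +
mesh 3 [21T→21T]: |ω|/ω_in = (14/93)×21/21 = 14/93, sense flips to −
mesh 4 [33T→92T]: |ω|/ω_in = (14/93)×33/92 = 77/1426, sense flips to +
mesh 5 [21T→21T]: |ω|/ω_in = (77/1426)×21/21 = 77/1426, sense flips to −
mesh 6 [77T→41T]: |ω|/ω_in = (77/1426)×77/41 = 5929/58466, sense flips to +
signed output speed (× input speed) = 5929/58466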